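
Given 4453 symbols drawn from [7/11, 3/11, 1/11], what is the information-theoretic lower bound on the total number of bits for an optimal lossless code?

Entropy H = 1.2407 bits/symbol
Minimum bits = H × n = 1.2407 × 4453
= 5524.71 bits


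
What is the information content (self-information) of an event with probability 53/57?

Information content I(x) = -log₂(p(x))
I = -log₂(53/57) = -log₂(0.9298)
I = 0.1050 bits


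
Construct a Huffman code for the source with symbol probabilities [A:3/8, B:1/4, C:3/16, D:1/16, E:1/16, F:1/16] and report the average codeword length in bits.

Huffman tree construction:
Combine smallest probabilities repeatedly
Resulting codes:
  A: 11 (length 2)
  B: 10 (length 2)
  C: 00 (length 2)
  D: 0110 (length 4)
  E: 0111 (length 4)
  F: 010 (length 3)
Average length = Σ p(s) × length(s) = 2.3125 bits


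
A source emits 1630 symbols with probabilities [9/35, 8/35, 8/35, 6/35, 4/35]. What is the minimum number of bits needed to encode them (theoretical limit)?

Entropy H = 2.2710 bits/symbol
Minimum bits = H × n = 2.2710 × 1630
= 3701.77 bits


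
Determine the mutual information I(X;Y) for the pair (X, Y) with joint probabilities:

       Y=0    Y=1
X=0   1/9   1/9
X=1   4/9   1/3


H(X) = 0.7642, H(Y) = 0.9911, H(X,Y) = 1.7527
I(X;Y) = H(X) + H(Y) - H(X,Y) = 0.0026 bits


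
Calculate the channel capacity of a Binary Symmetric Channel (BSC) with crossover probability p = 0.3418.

For BSC with error probability p:
C = 1 - H(p) where H(p) is binary entropy
H(0.3418) = -0.3418 × log₂(0.3418) - 0.6582 × log₂(0.6582)
H(p) = 0.9265
C = 1 - 0.9265 = 0.0735 bits/use


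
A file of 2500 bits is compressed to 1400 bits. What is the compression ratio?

Compression ratio = Original / Compressed
= 2500 / 1400 = 1.79:1


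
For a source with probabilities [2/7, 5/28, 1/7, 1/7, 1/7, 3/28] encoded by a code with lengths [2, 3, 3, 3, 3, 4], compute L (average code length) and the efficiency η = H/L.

Average length L = Σ p_i × l_i = 2.8214 bits
Entropy H = 2.5086 bits
Efficiency η = H/L × 100% = 88.91%


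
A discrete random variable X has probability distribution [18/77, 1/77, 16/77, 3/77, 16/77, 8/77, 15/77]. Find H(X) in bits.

H(X) = -Σ p(x) log₂ p(x)
  -18/77 × log₂(18/77) = 0.4902
  -1/77 × log₂(1/77) = 0.0814
  -16/77 × log₂(16/77) = 0.4710
  -3/77 × log₂(3/77) = 0.1824
  -16/77 × log₂(16/77) = 0.4710
  -8/77 × log₂(8/77) = 0.3394
  -15/77 × log₂(15/77) = 0.4597
H(X) = 2.4951 bits


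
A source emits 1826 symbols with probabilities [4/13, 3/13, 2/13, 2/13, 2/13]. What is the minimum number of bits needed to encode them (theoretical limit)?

Entropy H = 2.2578 bits/symbol
Minimum bits = H × n = 2.2578 × 1826
= 4122.66 bits


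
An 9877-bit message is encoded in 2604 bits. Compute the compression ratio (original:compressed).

Compression ratio = Original / Compressed
= 9877 / 2604 = 3.79:1


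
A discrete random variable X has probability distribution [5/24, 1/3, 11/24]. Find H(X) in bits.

H(X) = -Σ p(x) log₂ p(x)
  -5/24 × log₂(5/24) = 0.4715
  -1/3 × log₂(1/3) = 0.5283
  -11/24 × log₂(11/24) = 0.5159
H(X) = 1.5157 bits


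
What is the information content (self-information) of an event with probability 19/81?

Information content I(x) = -log₂(p(x))
I = -log₂(19/81) = -log₂(0.2346)
I = 2.0919 bits


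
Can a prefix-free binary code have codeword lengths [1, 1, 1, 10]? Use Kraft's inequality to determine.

Kraft inequality: Σ 2^(-l_i) ≤ 1 for prefix-free code
Calculating: 2^(-1) + 2^(-1) + 2^(-1) + 2^(-10)
= 0.5 + 0.5 + 0.5 + 0.0009765625
= 1.5010
Since 1.5010 > 1, prefix-free code does not exist


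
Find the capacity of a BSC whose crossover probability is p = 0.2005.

For BSC with error probability p:
C = 1 - H(p) where H(p) is binary entropy
H(0.2005) = -0.2005 × log₂(0.2005) - 0.7995 × log₂(0.7995)
H(p) = 0.7229
C = 1 - 0.7229 = 0.2771 bits/use


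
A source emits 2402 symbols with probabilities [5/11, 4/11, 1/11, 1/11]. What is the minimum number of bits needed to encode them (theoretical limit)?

Entropy H = 1.6767 bits/symbol
Minimum bits = H × n = 1.6767 × 2402
= 4027.52 bits


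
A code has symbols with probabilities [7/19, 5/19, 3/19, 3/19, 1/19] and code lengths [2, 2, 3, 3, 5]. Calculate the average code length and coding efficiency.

Average length L = Σ p_i × l_i = 2.4737 bits
Entropy H = 2.1021 bits
Efficiency η = H/L × 100% = 84.98%


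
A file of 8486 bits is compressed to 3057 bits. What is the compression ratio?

Compression ratio = Original / Compressed
= 8486 / 3057 = 2.78:1


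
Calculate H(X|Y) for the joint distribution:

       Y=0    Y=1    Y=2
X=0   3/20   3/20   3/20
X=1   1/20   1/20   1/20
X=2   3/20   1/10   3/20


H(X|Y) = Σ_y p(y) H(X|Y=y)
  p(Y=0) = 7/20, H(X|Y=0) = 1.4488
  p(Y=1) = 3/10, H(X|Y=1) = 1.4591
  p(Y=2) = 7/20, H(X|Y=2) = 1.4488
H(X|Y) = 0.3500×1.4488 + 0.3000×1.4591 + 0.3500×1.4488 = 1.4519 bits


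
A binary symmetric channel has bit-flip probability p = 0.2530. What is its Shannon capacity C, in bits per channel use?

For BSC with error probability p:
C = 1 - H(p) where H(p) is binary entropy
H(0.2530) = -0.2530 × log₂(0.2530) - 0.7470 × log₂(0.7470)
H(p) = 0.8160
C = 1 - 0.8160 = 0.1840 bits/use


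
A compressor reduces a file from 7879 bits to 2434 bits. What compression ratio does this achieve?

Compression ratio = Original / Compressed
= 7879 / 2434 = 3.24:1


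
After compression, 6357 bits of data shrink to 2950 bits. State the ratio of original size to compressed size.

Compression ratio = Original / Compressed
= 6357 / 2950 = 2.15:1


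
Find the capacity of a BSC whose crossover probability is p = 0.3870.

For BSC with error probability p:
C = 1 - H(p) where H(p) is binary entropy
H(0.3870) = -0.3870 × log₂(0.3870) - 0.6130 × log₂(0.6130)
H(p) = 0.9628
C = 1 - 0.9628 = 0.0372 bits/use


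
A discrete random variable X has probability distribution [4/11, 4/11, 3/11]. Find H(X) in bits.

H(X) = -Σ p(x) log₂ p(x)
  -4/11 × log₂(4/11) = 0.5307
  -4/11 × log₂(4/11) = 0.5307
  -3/11 × log₂(3/11) = 0.5112
H(X) = 1.5726 bits


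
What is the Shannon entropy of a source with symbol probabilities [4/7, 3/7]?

H(X) = -Σ p(x) log₂ p(x)
  -4/7 × log₂(4/7) = 0.4613
  -3/7 × log₂(3/7) = 0.5239
H(X) = 0.9852 bits


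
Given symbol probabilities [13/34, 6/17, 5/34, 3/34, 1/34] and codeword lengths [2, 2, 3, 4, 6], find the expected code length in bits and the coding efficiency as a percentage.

Average length L = Σ p_i × l_i = 2.4412 bits
Entropy H = 1.9260 bits
Efficiency η = H/L × 100% = 78.90%


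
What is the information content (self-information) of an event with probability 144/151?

Information content I(x) = -log₂(p(x))
I = -log₂(144/151) = -log₂(0.9536)
I = 0.0685 bits


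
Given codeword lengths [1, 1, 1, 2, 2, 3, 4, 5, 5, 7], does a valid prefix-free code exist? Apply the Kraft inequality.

Kraft inequality: Σ 2^(-l_i) ≤ 1 for prefix-free code
Calculating: 2^(-1) + 2^(-1) + 2^(-1) + 2^(-2) + 2^(-2) + 2^(-3) + 2^(-4) + 2^(-5) + 2^(-5) + 2^(-7)
= 0.5 + 0.5 + 0.5 + 0.25 + 0.25 + 0.125 + 0.0625 + 0.03125 + 0.03125 + 0.0078125
= 2.2578
Since 2.2578 > 1, prefix-free code does not exist


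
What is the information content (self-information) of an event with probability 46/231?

Information content I(x) = -log₂(p(x))
I = -log₂(46/231) = -log₂(0.1991)
I = 2.3282 bits


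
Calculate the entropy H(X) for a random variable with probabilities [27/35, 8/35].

H(X) = -Σ p(x) log₂ p(x)
  -27/35 × log₂(27/35) = 0.2888
  -8/35 × log₂(8/35) = 0.4867
H(X) = 0.7755 bits


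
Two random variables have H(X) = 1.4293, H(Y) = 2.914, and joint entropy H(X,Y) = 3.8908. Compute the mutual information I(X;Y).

I(X;Y) = H(X) + H(Y) - H(X,Y)
I(X;Y) = 1.4293 + 2.914 - 3.8908 = 0.4525 bits


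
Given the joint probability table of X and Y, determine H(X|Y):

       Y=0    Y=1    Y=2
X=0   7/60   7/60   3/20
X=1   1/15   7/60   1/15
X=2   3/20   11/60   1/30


H(X|Y) = Σ_y p(y) H(X|Y=y)
  p(Y=0) = 1/3, H(X|Y=0) = 1.5129
  p(Y=1) = 5/12, H(X|Y=1) = 1.5496
  p(Y=2) = 1/4, H(X|Y=2) = 1.3383
H(X|Y) = 0.3333×1.5129 + 0.4167×1.5496 + 0.2500×1.3383 = 1.4845 bits


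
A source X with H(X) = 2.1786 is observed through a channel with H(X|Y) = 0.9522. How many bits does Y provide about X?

I(X;Y) = H(X) - H(X|Y)
I(X;Y) = 2.1786 - 0.9522 = 1.2264 bits


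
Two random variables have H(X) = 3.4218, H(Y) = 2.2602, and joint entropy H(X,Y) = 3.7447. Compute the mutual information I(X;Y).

I(X;Y) = H(X) + H(Y) - H(X,Y)
I(X;Y) = 3.4218 + 2.2602 - 3.7447 = 1.9373 bits


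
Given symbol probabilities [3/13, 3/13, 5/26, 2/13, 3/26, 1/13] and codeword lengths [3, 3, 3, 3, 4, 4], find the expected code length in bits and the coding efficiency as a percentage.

Average length L = Σ p_i × l_i = 3.1923 bits
Entropy H = 2.4934 bits
Efficiency η = H/L × 100% = 78.11%


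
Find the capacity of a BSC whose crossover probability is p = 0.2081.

For BSC with error probability p:
C = 1 - H(p) where H(p) is binary entropy
H(0.2081) = -0.2081 × log₂(0.2081) - 0.7919 × log₂(0.7919)
H(p) = 0.7378
C = 1 - 0.7378 = 0.2622 bits/use


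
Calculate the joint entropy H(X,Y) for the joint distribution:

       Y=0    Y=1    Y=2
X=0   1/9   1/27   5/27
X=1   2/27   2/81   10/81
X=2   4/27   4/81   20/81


H(X,Y) = -Σ p(x,y) log₂ p(x,y)
  p(0,0)=1/9: -0.1111 × log₂(0.1111) = 0.3522
  p(0,1)=1/27: -0.0370 × log₂(0.0370) = 0.1761
  p(0,2)=5/27: -0.1852 × log₂(0.1852) = 0.4505
  p(1,0)=2/27: -0.0741 × log₂(0.0741) = 0.2781
  p(1,1)=2/81: -0.0247 × log₂(0.0247) = 0.1318
  p(1,2)=10/81: -0.1235 × log₂(0.1235) = 0.3726
  p(2,0)=4/27: -0.1481 × log₂(0.1481) = 0.4081
  p(2,1)=4/81: -0.0494 × log₂(0.0494) = 0.2143
  p(2,2)=20/81: -0.2469 × log₂(0.2469) = 0.4983
H(X,Y) = 2.8821 bits


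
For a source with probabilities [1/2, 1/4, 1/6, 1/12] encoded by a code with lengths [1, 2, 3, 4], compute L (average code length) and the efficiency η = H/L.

Average length L = Σ p_i × l_i = 1.8333 bits
Entropy H = 1.7296 bits
Efficiency η = H/L × 100% = 94.34%


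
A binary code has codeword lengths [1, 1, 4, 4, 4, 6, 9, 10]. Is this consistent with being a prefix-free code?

Kraft inequality: Σ 2^(-l_i) ≤ 1 for prefix-free code
Calculating: 2^(-1) + 2^(-1) + 2^(-4) + 2^(-4) + 2^(-4) + 2^(-6) + 2^(-9) + 2^(-10)
= 0.5 + 0.5 + 0.0625 + 0.0625 + 0.0625 + 0.015625 + 0.001953125 + 0.0009765625
= 1.2061
Since 1.2061 > 1, prefix-free code does not exist


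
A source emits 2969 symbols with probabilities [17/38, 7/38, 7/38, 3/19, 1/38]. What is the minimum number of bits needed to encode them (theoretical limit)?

Entropy H = 1.9769 bits/symbol
Minimum bits = H × n = 1.9769 × 2969
= 5869.37 bits


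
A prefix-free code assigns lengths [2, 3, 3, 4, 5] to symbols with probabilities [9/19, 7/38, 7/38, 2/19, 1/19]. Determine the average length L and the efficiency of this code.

Average length L = Σ p_i × l_i = 2.7368 bits
Entropy H = 1.9753 bits
Efficiency η = H/L × 100% = 72.17%


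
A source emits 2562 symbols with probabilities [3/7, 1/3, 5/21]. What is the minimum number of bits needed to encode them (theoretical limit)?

Entropy H = 1.5452 bits/symbol
Minimum bits = H × n = 1.5452 × 2562
= 3958.68 bits


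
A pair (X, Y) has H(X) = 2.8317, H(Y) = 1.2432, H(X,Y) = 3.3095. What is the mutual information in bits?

I(X;Y) = H(X) + H(Y) - H(X,Y)
I(X;Y) = 2.8317 + 1.2432 - 3.3095 = 0.7654 bits


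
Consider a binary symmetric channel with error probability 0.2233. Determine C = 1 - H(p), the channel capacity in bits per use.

For BSC with error probability p:
C = 1 - H(p) where H(p) is binary entropy
H(0.2233) = -0.2233 × log₂(0.2233) - 0.7767 × log₂(0.7767)
H(p) = 0.7661
C = 1 - 0.7661 = 0.2339 bits/use


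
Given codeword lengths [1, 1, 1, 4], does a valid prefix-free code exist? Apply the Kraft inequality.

Kraft inequality: Σ 2^(-l_i) ≤ 1 for prefix-free code
Calculating: 2^(-1) + 2^(-1) + 2^(-1) + 2^(-4)
= 0.5 + 0.5 + 0.5 + 0.0625
= 1.5625
Since 1.5625 > 1, prefix-free code does not exist


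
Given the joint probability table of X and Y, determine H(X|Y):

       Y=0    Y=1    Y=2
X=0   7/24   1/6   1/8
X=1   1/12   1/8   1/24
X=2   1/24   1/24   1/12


H(X|Y) = Σ_y p(y) H(X|Y=y)
  p(Y=0) = 5/12, H(X|Y=0) = 1.1568
  p(Y=1) = 1/3, H(X|Y=1) = 1.4056
  p(Y=2) = 1/4, H(X|Y=2) = 1.4591
H(X|Y) = 0.4167×1.1568 + 0.3333×1.4056 + 0.2500×1.4591 = 1.3153 bits


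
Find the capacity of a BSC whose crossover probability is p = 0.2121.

For BSC with error probability p:
C = 1 - H(p) where H(p) is binary entropy
H(0.2121) = -0.2121 × log₂(0.2121) - 0.7879 × log₂(0.7879)
H(p) = 0.7455
C = 1 - 0.7455 = 0.2545 bits/use


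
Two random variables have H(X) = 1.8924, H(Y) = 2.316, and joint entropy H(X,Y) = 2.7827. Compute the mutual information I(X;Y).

I(X;Y) = H(X) + H(Y) - H(X,Y)
I(X;Y) = 1.8924 + 2.316 - 2.7827 = 1.4257 bits


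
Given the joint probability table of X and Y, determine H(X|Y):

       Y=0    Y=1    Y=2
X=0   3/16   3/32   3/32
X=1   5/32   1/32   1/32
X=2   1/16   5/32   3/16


H(X|Y) = Σ_y p(y) H(X|Y=y)
  p(Y=0) = 13/32, H(X|Y=0) = 1.4605
  p(Y=1) = 9/32, H(X|Y=1) = 1.3516
  p(Y=2) = 5/16, H(X|Y=2) = 1.2955
H(X|Y) = 0.4062×1.4605 + 0.2812×1.3516 + 0.3125×1.2955 = 1.3783 bits


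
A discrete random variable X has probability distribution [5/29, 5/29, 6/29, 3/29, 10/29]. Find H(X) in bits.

H(X) = -Σ p(x) log₂ p(x)
  -5/29 × log₂(5/29) = 0.4373
  -5/29 × log₂(5/29) = 0.4373
  -6/29 × log₂(6/29) = 0.4703
  -3/29 × log₂(3/29) = 0.3386
  -10/29 × log₂(10/29) = 0.5297
H(X) = 2.2130 bits


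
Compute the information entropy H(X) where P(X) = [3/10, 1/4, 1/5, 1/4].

H(X) = -Σ p(x) log₂ p(x)
  -3/10 × log₂(3/10) = 0.5211
  -1/4 × log₂(1/4) = 0.5000
  -1/5 × log₂(1/5) = 0.4644
  -1/4 × log₂(1/4) = 0.5000
H(X) = 1.9855 bits


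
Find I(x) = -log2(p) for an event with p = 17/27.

Information content I(x) = -log₂(p(x))
I = -log₂(17/27) = -log₂(0.6296)
I = 0.6674 bits


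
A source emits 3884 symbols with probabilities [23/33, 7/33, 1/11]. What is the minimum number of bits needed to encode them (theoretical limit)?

Entropy H = 1.1520 bits/symbol
Minimum bits = H × n = 1.1520 × 3884
= 4474.45 bits


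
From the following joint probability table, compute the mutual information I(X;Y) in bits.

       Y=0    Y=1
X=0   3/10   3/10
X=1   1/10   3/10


H(X) = 0.9710, H(Y) = 0.9710, H(X,Y) = 1.8955
I(X;Y) = H(X) + H(Y) - H(X,Y) = 0.0464 bits


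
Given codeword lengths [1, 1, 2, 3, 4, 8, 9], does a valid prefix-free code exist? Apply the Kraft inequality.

Kraft inequality: Σ 2^(-l_i) ≤ 1 for prefix-free code
Calculating: 2^(-1) + 2^(-1) + 2^(-2) + 2^(-3) + 2^(-4) + 2^(-8) + 2^(-9)
= 0.5 + 0.5 + 0.25 + 0.125 + 0.0625 + 0.00390625 + 0.001953125
= 1.4434
Since 1.4434 > 1, prefix-free code does not exist


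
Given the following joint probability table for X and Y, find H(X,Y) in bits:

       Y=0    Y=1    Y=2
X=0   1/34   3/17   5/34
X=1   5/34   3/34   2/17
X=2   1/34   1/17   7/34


H(X,Y) = -Σ p(x,y) log₂ p(x,y)
  p(0,0)=1/34: -0.0294 × log₂(0.0294) = 0.1496
  p(0,1)=3/17: -0.1765 × log₂(0.1765) = 0.4416
  p(0,2)=5/34: -0.1471 × log₂(0.1471) = 0.4067
  p(1,0)=5/34: -0.1471 × log₂(0.1471) = 0.4067
  p(1,1)=3/34: -0.0882 × log₂(0.0882) = 0.3090
  p(1,2)=2/17: -0.1176 × log₂(0.1176) = 0.3632
  p(2,0)=1/34: -0.0294 × log₂(0.0294) = 0.1496
  p(2,1)=1/17: -0.0588 × log₂(0.0588) = 0.2404
  p(2,2)=7/34: -0.2059 × log₂(0.2059) = 0.4694
H(X,Y) = 2.9364 bits


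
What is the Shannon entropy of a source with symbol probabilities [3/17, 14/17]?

H(X) = -Σ p(x) log₂ p(x)
  -3/17 × log₂(3/17) = 0.4416
  -14/17 × log₂(14/17) = 0.2307
H(X) = 0.6723 bits


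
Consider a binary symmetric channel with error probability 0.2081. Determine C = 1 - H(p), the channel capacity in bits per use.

For BSC with error probability p:
C = 1 - H(p) where H(p) is binary entropy
H(0.2081) = -0.2081 × log₂(0.2081) - 0.7919 × log₂(0.7919)
H(p) = 0.7378
C = 1 - 0.7378 = 0.2622 bits/use


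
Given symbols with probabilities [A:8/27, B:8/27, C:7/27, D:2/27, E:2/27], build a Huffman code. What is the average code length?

Huffman tree construction:
Combine smallest probabilities repeatedly
Resulting codes:
  A: 10 (length 2)
  B: 11 (length 2)
  C: 01 (length 2)
  D: 000 (length 3)
  E: 001 (length 3)
Average length = Σ p(s) × length(s) = 2.1481 bits


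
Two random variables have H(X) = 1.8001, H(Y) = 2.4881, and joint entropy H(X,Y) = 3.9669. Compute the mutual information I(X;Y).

I(X;Y) = H(X) + H(Y) - H(X,Y)
I(X;Y) = 1.8001 + 2.4881 - 3.9669 = 0.3213 bits


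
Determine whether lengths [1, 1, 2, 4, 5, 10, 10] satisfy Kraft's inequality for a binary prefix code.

Kraft inequality: Σ 2^(-l_i) ≤ 1 for prefix-free code
Calculating: 2^(-1) + 2^(-1) + 2^(-2) + 2^(-4) + 2^(-5) + 2^(-10) + 2^(-10)
= 0.5 + 0.5 + 0.25 + 0.0625 + 0.03125 + 0.0009765625 + 0.0009765625
= 1.3457
Since 1.3457 > 1, prefix-free code does not exist


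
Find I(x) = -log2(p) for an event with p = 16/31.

Information content I(x) = -log₂(p(x))
I = -log₂(16/31) = -log₂(0.5161)
I = 0.9542 bits


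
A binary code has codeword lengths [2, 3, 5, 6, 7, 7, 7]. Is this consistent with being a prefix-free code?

Kraft inequality: Σ 2^(-l_i) ≤ 1 for prefix-free code
Calculating: 2^(-2) + 2^(-3) + 2^(-5) + 2^(-6) + 2^(-7) + 2^(-7) + 2^(-7)
= 0.25 + 0.125 + 0.03125 + 0.015625 + 0.0078125 + 0.0078125 + 0.0078125
= 0.4453
Since 0.4453 ≤ 1, prefix-free code exists


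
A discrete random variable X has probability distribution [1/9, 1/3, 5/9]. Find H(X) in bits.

H(X) = -Σ p(x) log₂ p(x)
  -1/9 × log₂(1/9) = 0.3522
  -1/3 × log₂(1/3) = 0.5283
  -5/9 × log₂(5/9) = 0.4711
H(X) = 1.3516 bits


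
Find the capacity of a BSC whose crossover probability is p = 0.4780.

For BSC with error probability p:
C = 1 - H(p) where H(p) is binary entropy
H(0.4780) = -0.4780 × log₂(0.4780) - 0.5220 × log₂(0.5220)
H(p) = 0.9986
C = 1 - 0.9986 = 0.0014 bits/use


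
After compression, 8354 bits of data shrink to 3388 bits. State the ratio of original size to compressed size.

Compression ratio = Original / Compressed
= 8354 / 3388 = 2.47:1


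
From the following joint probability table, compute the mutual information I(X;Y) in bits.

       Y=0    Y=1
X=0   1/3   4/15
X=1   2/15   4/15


H(X) = 0.9710, H(Y) = 0.9968, H(X,Y) = 1.9329
I(X;Y) = H(X) + H(Y) - H(X,Y) = 0.0348 bits


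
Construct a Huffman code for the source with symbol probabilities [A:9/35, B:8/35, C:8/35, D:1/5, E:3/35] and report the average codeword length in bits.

Huffman tree construction:
Combine smallest probabilities repeatedly
Resulting codes:
  A: 10 (length 2)
  B: 00 (length 2)
  C: 01 (length 2)
  D: 111 (length 3)
  E: 110 (length 3)
Average length = Σ p(s) × length(s) = 2.2857 bits


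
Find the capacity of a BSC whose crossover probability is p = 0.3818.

For BSC with error probability p:
C = 1 - H(p) where H(p) is binary entropy
H(0.3818) = -0.3818 × log₂(0.3818) - 0.6182 × log₂(0.6182)
H(p) = 0.9593
C = 1 - 0.9593 = 0.0407 bits/use


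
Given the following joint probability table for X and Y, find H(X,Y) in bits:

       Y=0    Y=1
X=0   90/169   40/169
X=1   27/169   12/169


H(X,Y) = -Σ p(x,y) log₂ p(x,y)
  p(0,0)=90/169: -0.5325 × log₂(0.5325) = 0.4841
  p(0,1)=40/169: -0.2367 × log₂(0.2367) = 0.4921
  p(1,0)=27/169: -0.1598 × log₂(0.1598) = 0.4227
  p(1,1)=12/169: -0.0710 × log₂(0.0710) = 0.2710
H(X,Y) = 1.6698 bits


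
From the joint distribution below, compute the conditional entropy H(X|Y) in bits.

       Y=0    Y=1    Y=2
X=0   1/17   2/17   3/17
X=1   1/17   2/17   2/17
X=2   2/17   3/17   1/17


H(X|Y) = Σ_y p(y) H(X|Y=y)
  p(Y=0) = 4/17, H(X|Y=0) = 1.5000
  p(Y=1) = 7/17, H(X|Y=1) = 1.5567
  p(Y=2) = 6/17, H(X|Y=2) = 1.4591
H(X|Y) = 0.2353×1.5000 + 0.4118×1.5567 + 0.3529×1.4591 = 1.5089 bits


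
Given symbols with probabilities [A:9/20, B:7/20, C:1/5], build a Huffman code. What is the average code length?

Huffman tree construction:
Combine smallest probabilities repeatedly
Resulting codes:
  A: 0 (length 1)
  B: 11 (length 2)
  C: 10 (length 2)
Average length = Σ p(s) × length(s) = 1.5500 bits


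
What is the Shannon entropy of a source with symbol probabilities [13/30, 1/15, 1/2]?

H(X) = -Σ p(x) log₂ p(x)
  -13/30 × log₂(13/30) = 0.5228
  -1/15 × log₂(1/15) = 0.2605
  -1/2 × log₂(1/2) = 0.5000
H(X) = 1.2833 bits


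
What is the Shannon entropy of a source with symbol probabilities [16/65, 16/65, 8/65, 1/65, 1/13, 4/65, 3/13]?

H(X) = -Σ p(x) log₂ p(x)
  -16/65 × log₂(16/65) = 0.4978
  -16/65 × log₂(16/65) = 0.4978
  -8/65 × log₂(8/65) = 0.3720
  -1/65 × log₂(1/65) = 0.0927
  -1/13 × log₂(1/13) = 0.2846
  -4/65 × log₂(4/65) = 0.2475
  -3/13 × log₂(3/13) = 0.4882
H(X) = 2.4806 bits


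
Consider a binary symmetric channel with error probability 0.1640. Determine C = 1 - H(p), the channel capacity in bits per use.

For BSC with error probability p:
C = 1 - H(p) where H(p) is binary entropy
H(0.1640) = -0.1640 × log₂(0.1640) - 0.8360 × log₂(0.8360)
H(p) = 0.6438
C = 1 - 0.6438 = 0.3562 bits/use


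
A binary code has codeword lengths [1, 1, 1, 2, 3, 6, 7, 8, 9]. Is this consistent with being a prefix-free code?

Kraft inequality: Σ 2^(-l_i) ≤ 1 for prefix-free code
Calculating: 2^(-1) + 2^(-1) + 2^(-1) + 2^(-2) + 2^(-3) + 2^(-6) + 2^(-7) + 2^(-8) + 2^(-9)
= 0.5 + 0.5 + 0.5 + 0.25 + 0.125 + 0.015625 + 0.0078125 + 0.00390625 + 0.001953125
= 1.9043
Since 1.9043 > 1, prefix-free code does not exist


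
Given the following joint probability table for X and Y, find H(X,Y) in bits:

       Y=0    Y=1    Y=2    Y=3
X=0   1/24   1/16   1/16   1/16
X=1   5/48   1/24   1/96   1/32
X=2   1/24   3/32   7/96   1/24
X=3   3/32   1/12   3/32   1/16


H(X,Y) = -Σ p(x,y) log₂ p(x,y)
  p(0,0)=1/24: -0.0417 × log₂(0.0417) = 0.1910
  p(0,1)=1/16: -0.0625 × log₂(0.0625) = 0.2500
  p(0,2)=1/16: -0.0625 × log₂(0.0625) = 0.2500
  p(0,3)=1/16: -0.0625 × log₂(0.0625) = 0.2500
  p(1,0)=5/48: -0.1042 × log₂(0.1042) = 0.3399
  p(1,1)=1/24: -0.0417 × log₂(0.0417) = 0.1910
  p(1,2)=1/96: -0.0104 × log₂(0.0104) = 0.0686
  p(1,3)=1/32: -0.0312 × log₂(0.0312) = 0.1562
  p(2,0)=1/24: -0.0417 × log₂(0.0417) = 0.1910
  p(2,1)=3/32: -0.0938 × log₂(0.0938) = 0.3202
  p(2,2)=7/96: -0.0729 × log₂(0.0729) = 0.2755
  p(2,3)=1/24: -0.0417 × log₂(0.0417) = 0.1910
  p(3,0)=3/32: -0.0938 × log₂(0.0938) = 0.3202
  p(3,1)=1/12: -0.0833 × log₂(0.0833) = 0.2987
  p(3,2)=3/32: -0.0938 × log₂(0.0938) = 0.3202
  p(3,3)=1/16: -0.0625 × log₂(0.0625) = 0.2500
H(X,Y) = 3.8636 bits


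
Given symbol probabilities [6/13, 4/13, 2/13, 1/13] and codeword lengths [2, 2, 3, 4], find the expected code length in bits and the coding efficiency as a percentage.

Average length L = Σ p_i × l_i = 2.3077 bits
Entropy H = 1.7381 bits
Efficiency η = H/L × 100% = 75.32%


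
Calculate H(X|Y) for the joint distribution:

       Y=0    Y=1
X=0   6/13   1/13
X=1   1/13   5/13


H(X|Y) = Σ_y p(y) H(X|Y=y)
  p(Y=0) = 7/13, H(X|Y=0) = 0.5917
  p(Y=1) = 6/13, H(X|Y=1) = 0.6500
H(X|Y) = 0.5385×0.5917 + 0.4615×0.6500 = 0.6186 bits


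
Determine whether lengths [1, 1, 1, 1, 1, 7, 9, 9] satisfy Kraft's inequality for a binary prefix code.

Kraft inequality: Σ 2^(-l_i) ≤ 1 for prefix-free code
Calculating: 2^(-1) + 2^(-1) + 2^(-1) + 2^(-1) + 2^(-1) + 2^(-7) + 2^(-9) + 2^(-9)
= 0.5 + 0.5 + 0.5 + 0.5 + 0.5 + 0.0078125 + 0.001953125 + 0.001953125
= 2.5117
Since 2.5117 > 1, prefix-free code does not exist


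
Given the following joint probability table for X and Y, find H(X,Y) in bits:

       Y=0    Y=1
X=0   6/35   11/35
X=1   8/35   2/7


H(X,Y) = -Σ p(x,y) log₂ p(x,y)
  p(0,0)=6/35: -0.1714 × log₂(0.1714) = 0.4362
  p(0,1)=11/35: -0.3143 × log₂(0.3143) = 0.5248
  p(1,0)=8/35: -0.2286 × log₂(0.2286) = 0.4867
  p(1,1)=2/7: -0.2857 × log₂(0.2857) = 0.5164
H(X,Y) = 1.9641 bits


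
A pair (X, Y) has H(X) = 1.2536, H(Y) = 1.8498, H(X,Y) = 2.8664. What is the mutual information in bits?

I(X;Y) = H(X) + H(Y) - H(X,Y)
I(X;Y) = 1.2536 + 1.8498 - 2.8664 = 0.237 bits


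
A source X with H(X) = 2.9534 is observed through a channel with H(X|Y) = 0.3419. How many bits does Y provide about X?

I(X;Y) = H(X) - H(X|Y)
I(X;Y) = 2.9534 - 0.3419 = 2.6115 bits


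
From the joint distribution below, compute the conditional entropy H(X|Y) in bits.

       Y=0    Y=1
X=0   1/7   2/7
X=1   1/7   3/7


H(X|Y) = Σ_y p(y) H(X|Y=y)
  p(Y=0) = 2/7, H(X|Y=0) = 1.0000
  p(Y=1) = 5/7, H(X|Y=1) = 0.9710
H(X|Y) = 0.2857×1.0000 + 0.7143×0.9710 = 0.9793 bits


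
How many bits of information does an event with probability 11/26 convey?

Information content I(x) = -log₂(p(x))
I = -log₂(11/26) = -log₂(0.4231)
I = 1.2410 bits


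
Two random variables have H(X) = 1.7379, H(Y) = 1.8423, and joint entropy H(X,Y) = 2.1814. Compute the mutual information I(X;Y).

I(X;Y) = H(X) + H(Y) - H(X,Y)
I(X;Y) = 1.7379 + 1.8423 - 2.1814 = 1.3988 bits


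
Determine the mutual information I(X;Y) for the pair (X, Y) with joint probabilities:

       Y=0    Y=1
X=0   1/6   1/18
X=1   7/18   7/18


H(X) = 0.7642, H(Y) = 0.9911, H(X,Y) = 1.7223
I(X;Y) = H(X) + H(Y) - H(X,Y) = 0.0330 bits


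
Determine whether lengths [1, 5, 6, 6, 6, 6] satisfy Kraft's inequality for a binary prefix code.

Kraft inequality: Σ 2^(-l_i) ≤ 1 for prefix-free code
Calculating: 2^(-1) + 2^(-5) + 2^(-6) + 2^(-6) + 2^(-6) + 2^(-6)
= 0.5 + 0.03125 + 0.015625 + 0.015625 + 0.015625 + 0.015625
= 0.5938
Since 0.5938 ≤ 1, prefix-free code exists


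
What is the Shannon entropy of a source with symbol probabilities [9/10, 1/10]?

H(X) = -Σ p(x) log₂ p(x)
  -9/10 × log₂(9/10) = 0.1368
  -1/10 × log₂(1/10) = 0.3322
H(X) = 0.4690 bits


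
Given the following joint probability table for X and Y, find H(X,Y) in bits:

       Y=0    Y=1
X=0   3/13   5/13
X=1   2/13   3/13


H(X,Y) = -Σ p(x,y) log₂ p(x,y)
  p(0,0)=3/13: -0.2308 × log₂(0.2308) = 0.4882
  p(0,1)=5/13: -0.3846 × log₂(0.3846) = 0.5302
  p(1,0)=2/13: -0.1538 × log₂(0.1538) = 0.4155
  p(1,1)=3/13: -0.2308 × log₂(0.2308) = 0.4882
H(X,Y) = 1.9220 bits


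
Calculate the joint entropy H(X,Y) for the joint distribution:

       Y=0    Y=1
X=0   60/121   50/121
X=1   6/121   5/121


H(X,Y) = -Σ p(x,y) log₂ p(x,y)
  p(0,0)=60/121: -0.4959 × log₂(0.4959) = 0.5018
  p(0,1)=50/121: -0.4132 × log₂(0.4132) = 0.5269
  p(1,0)=6/121: -0.0496 × log₂(0.0496) = 0.2149
  p(1,1)=5/121: -0.0413 × log₂(0.0413) = 0.1900
H(X,Y) = 1.4335 bits


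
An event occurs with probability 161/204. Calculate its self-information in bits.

Information content I(x) = -log₂(p(x))
I = -log₂(161/204) = -log₂(0.7892)
I = 0.3415 bits


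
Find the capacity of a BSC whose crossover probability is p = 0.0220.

For BSC with error probability p:
C = 1 - H(p) where H(p) is binary entropy
H(0.0220) = -0.0220 × log₂(0.0220) - 0.9780 × log₂(0.9780)
H(p) = 0.1525
C = 1 - 0.1525 = 0.8475 bits/use


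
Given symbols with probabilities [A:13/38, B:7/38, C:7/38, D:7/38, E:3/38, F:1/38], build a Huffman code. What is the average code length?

Huffman tree construction:
Combine smallest probabilities repeatedly
Resulting codes:
  A: 11 (length 2)
  B: 101 (length 3)
  C: 00 (length 2)
  D: 01 (length 2)
  E: 1001 (length 4)
  F: 1000 (length 4)
Average length = Σ p(s) × length(s) = 2.3947 bits


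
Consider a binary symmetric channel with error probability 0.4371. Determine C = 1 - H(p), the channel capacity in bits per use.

For BSC with error probability p:
C = 1 - H(p) where H(p) is binary entropy
H(0.4371) = -0.4371 × log₂(0.4371) - 0.5629 × log₂(0.5629)
H(p) = 0.9886
C = 1 - 0.9886 = 0.0114 bits/use


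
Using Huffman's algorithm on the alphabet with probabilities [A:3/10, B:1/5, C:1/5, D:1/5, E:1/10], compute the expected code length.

Huffman tree construction:
Combine smallest probabilities repeatedly
Resulting codes:
  A: 10 (length 2)
  B: 111 (length 3)
  C: 00 (length 2)
  D: 01 (length 2)
  E: 110 (length 3)
Average length = Σ p(s) × length(s) = 2.3000 bits


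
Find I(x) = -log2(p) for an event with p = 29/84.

Information content I(x) = -log₂(p(x))
I = -log₂(29/84) = -log₂(0.3452)
I = 1.5343 bits


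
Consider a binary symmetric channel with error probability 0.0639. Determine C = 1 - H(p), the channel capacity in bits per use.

For BSC with error probability p:
C = 1 - H(p) where H(p) is binary entropy
H(0.0639) = -0.0639 × log₂(0.0639) - 0.9361 × log₂(0.9361)
H(p) = 0.3427
C = 1 - 0.3427 = 0.6573 bits/use


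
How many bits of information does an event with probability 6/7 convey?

Information content I(x) = -log₂(p(x))
I = -log₂(6/7) = -log₂(0.8571)
I = 0.2224 bits


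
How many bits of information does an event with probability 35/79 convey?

Information content I(x) = -log₂(p(x))
I = -log₂(35/79) = -log₂(0.4430)
I = 1.1745 bits


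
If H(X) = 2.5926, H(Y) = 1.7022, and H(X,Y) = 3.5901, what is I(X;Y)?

I(X;Y) = H(X) + H(Y) - H(X,Y)
I(X;Y) = 2.5926 + 1.7022 - 3.5901 = 0.7047 bits


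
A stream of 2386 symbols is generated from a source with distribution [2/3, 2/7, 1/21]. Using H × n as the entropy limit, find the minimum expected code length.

Entropy H = 1.1155 bits/symbol
Minimum bits = H × n = 1.1155 × 2386
= 2661.63 bits


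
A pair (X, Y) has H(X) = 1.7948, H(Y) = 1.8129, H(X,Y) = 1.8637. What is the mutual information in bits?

I(X;Y) = H(X) + H(Y) - H(X,Y)
I(X;Y) = 1.7948 + 1.8129 - 1.8637 = 1.744 bits


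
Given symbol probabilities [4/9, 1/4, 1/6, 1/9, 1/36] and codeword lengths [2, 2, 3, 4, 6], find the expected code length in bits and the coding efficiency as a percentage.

Average length L = Σ p_i × l_i = 2.5000 bits
Entropy H = 1.9466 bits
Efficiency η = H/L × 100% = 77.86%


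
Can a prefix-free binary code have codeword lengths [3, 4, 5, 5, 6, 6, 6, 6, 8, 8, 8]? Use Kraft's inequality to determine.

Kraft inequality: Σ 2^(-l_i) ≤ 1 for prefix-free code
Calculating: 2^(-3) + 2^(-4) + 2^(-5) + 2^(-5) + 2^(-6) + 2^(-6) + 2^(-6) + 2^(-6) + 2^(-8) + 2^(-8) + 2^(-8)
= 0.125 + 0.0625 + 0.03125 + 0.03125 + 0.015625 + 0.015625 + 0.015625 + 0.015625 + 0.00390625 + 0.00390625 + 0.00390625
= 0.3242
Since 0.3242 ≤ 1, prefix-free code exists


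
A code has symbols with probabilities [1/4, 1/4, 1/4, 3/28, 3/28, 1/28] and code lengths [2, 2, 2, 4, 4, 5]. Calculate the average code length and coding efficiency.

Average length L = Σ p_i × l_i = 2.5357 bits
Entropy H = 2.3622 bits
Efficiency η = H/L × 100% = 93.16%


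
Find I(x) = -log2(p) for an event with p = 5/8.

Information content I(x) = -log₂(p(x))
I = -log₂(5/8) = -log₂(0.6250)
I = 0.6781 bits


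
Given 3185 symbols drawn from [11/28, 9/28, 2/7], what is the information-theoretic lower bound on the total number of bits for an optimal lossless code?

Entropy H = 1.5722 bits/symbol
Minimum bits = H × n = 1.5722 × 3185
= 5007.60 bits


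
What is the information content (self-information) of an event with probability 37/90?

Information content I(x) = -log₂(p(x))
I = -log₂(37/90) = -log₂(0.4111)
I = 1.2824 bits


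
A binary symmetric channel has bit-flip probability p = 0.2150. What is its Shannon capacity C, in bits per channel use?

For BSC with error probability p:
C = 1 - H(p) where H(p) is binary entropy
H(0.2150) = -0.2150 × log₂(0.2150) - 0.7850 × log₂(0.7850)
H(p) = 0.7509
C = 1 - 0.7509 = 0.2491 bits/use


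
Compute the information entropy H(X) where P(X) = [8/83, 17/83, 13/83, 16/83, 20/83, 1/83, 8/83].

H(X) = -Σ p(x) log₂ p(x)
  -8/83 × log₂(8/83) = 0.3253
  -17/83 × log₂(17/83) = 0.4685
  -13/83 × log₂(13/83) = 0.4189
  -16/83 × log₂(16/83) = 0.4578
  -20/83 × log₂(20/83) = 0.4947
  -1/83 × log₂(1/83) = 0.0768
  -8/83 × log₂(8/83) = 0.3253
H(X) = 2.5674 bits


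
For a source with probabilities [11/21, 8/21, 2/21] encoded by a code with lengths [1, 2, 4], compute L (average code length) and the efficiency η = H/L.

Average length L = Σ p_i × l_i = 1.6667 bits
Entropy H = 1.3421 bits
Efficiency η = H/L × 100% = 80.53%


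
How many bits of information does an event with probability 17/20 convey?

Information content I(x) = -log₂(p(x))
I = -log₂(17/20) = -log₂(0.8500)
I = 0.2345 bits


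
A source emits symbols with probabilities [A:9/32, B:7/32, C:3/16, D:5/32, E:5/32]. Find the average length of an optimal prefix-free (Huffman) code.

Huffman tree construction:
Combine smallest probabilities repeatedly
Resulting codes:
  A: 10 (length 2)
  B: 01 (length 2)
  C: 00 (length 2)
  D: 110 (length 3)
  E: 111 (length 3)
Average length = Σ p(s) × length(s) = 2.3125 bits


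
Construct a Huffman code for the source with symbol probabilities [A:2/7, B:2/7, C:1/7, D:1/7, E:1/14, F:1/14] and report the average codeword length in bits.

Huffman tree construction:
Combine smallest probabilities repeatedly
Resulting codes:
  A: 01 (length 2)
  B: 10 (length 2)
  C: 110 (length 3)
  D: 111 (length 3)
  E: 000 (length 3)
  F: 001 (length 3)
Average length = Σ p(s) × length(s) = 2.4286 bits


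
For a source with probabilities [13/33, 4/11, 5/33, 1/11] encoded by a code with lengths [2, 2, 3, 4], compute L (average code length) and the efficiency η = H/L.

Average length L = Σ p_i × l_i = 2.3333 bits
Entropy H = 1.7871 bits
Efficiency η = H/L × 100% = 76.59%


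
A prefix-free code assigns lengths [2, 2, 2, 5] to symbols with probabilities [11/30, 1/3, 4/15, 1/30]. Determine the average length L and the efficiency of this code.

Average length L = Σ p_i × l_i = 2.1000 bits
Entropy H = 1.7311 bits
Efficiency η = H/L × 100% = 82.43%


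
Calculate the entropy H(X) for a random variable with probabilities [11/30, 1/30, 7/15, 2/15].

H(X) = -Σ p(x) log₂ p(x)
  -11/30 × log₂(11/30) = 0.5307
  -1/30 × log₂(1/30) = 0.1636
  -7/15 × log₂(7/15) = 0.5131
  -2/15 × log₂(2/15) = 0.3876
H(X) = 1.5950 bits


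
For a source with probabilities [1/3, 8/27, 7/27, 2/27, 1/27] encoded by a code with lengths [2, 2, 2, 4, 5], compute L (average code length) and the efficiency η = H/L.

Average length L = Σ p_i × l_i = 2.2593 bits
Entropy H = 2.0075 bits
Efficiency η = H/L × 100% = 88.85%


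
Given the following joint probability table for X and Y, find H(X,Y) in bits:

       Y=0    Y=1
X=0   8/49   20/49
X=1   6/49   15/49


H(X,Y) = -Σ p(x,y) log₂ p(x,y)
  p(0,0)=8/49: -0.1633 × log₂(0.1633) = 0.4269
  p(0,1)=20/49: -0.4082 × log₂(0.4082) = 0.5277
  p(1,0)=6/49: -0.1224 × log₂(0.1224) = 0.3710
  p(1,1)=15/49: -0.3061 × log₂(0.3061) = 0.5228
H(X,Y) = 1.8483 bits


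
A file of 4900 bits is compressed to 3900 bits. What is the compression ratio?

Compression ratio = Original / Compressed
= 4900 / 3900 = 1.26:1


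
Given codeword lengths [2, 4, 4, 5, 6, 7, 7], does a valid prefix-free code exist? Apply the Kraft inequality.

Kraft inequality: Σ 2^(-l_i) ≤ 1 for prefix-free code
Calculating: 2^(-2) + 2^(-4) + 2^(-4) + 2^(-5) + 2^(-6) + 2^(-7) + 2^(-7)
= 0.25 + 0.0625 + 0.0625 + 0.03125 + 0.015625 + 0.0078125 + 0.0078125
= 0.4375
Since 0.4375 ≤ 1, prefix-free code exists


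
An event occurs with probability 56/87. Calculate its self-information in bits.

Information content I(x) = -log₂(p(x))
I = -log₂(56/87) = -log₂(0.6437)
I = 0.6356 bits


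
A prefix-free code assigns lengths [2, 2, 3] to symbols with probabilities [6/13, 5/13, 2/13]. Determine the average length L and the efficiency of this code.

Average length L = Σ p_i × l_i = 2.1538 bits
Entropy H = 1.4605 bits
Efficiency η = H/L × 100% = 67.81%


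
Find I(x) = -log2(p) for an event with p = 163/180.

Information content I(x) = -log₂(p(x))
I = -log₂(163/180) = -log₂(0.9056)
I = 0.1431 bits


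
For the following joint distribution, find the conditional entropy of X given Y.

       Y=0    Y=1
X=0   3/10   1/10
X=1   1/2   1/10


H(X|Y) = Σ_y p(y) H(X|Y=y)
  p(Y=0) = 4/5, H(X|Y=0) = 0.9544
  p(Y=1) = 1/5, H(X|Y=1) = 1.0000
H(X|Y) = 0.8000×0.9544 + 0.2000×1.0000 = 0.9635 bits


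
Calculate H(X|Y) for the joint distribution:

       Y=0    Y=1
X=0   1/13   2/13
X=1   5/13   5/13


H(X|Y) = Σ_y p(y) H(X|Y=y)
  p(Y=0) = 6/13, H(X|Y=0) = 0.6500
  p(Y=1) = 7/13, H(X|Y=1) = 0.8631
H(X|Y) = 0.4615×0.6500 + 0.5385×0.8631 = 0.7648 bits


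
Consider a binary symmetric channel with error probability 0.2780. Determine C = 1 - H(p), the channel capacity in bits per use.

For BSC with error probability p:
C = 1 - H(p) where H(p) is binary entropy
H(0.2780) = -0.2780 × log₂(0.2780) - 0.7220 × log₂(0.7220)
H(p) = 0.8527
C = 1 - 0.8527 = 0.1473 bits/use


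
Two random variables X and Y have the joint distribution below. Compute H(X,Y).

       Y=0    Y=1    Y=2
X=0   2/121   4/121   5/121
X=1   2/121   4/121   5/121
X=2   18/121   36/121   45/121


H(X,Y) = -Σ p(x,y) log₂ p(x,y)
  p(0,0)=2/121: -0.0165 × log₂(0.0165) = 0.0978
  p(0,1)=4/121: -0.0331 × log₂(0.0331) = 0.1626
  p(0,2)=5/121: -0.0413 × log₂(0.0413) = 0.1900
  p(1,0)=2/121: -0.0165 × log₂(0.0165) = 0.0978
  p(1,1)=4/121: -0.0331 × log₂(0.0331) = 0.1626
  p(1,2)=5/121: -0.0413 × log₂(0.0413) = 0.1900
  p(2,0)=18/121: -0.1488 × log₂(0.1488) = 0.4089
  p(2,1)=36/121: -0.2975 × log₂(0.2975) = 0.5203
  p(2,2)=45/121: -0.3719 × log₂(0.3719) = 0.5307
H(X,Y) = 2.3608 bits


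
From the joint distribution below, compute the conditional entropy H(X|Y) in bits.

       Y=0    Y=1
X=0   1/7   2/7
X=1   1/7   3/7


H(X|Y) = Σ_y p(y) H(X|Y=y)
  p(Y=0) = 2/7, H(X|Y=0) = 1.0000
  p(Y=1) = 5/7, H(X|Y=1) = 0.9710
H(X|Y) = 0.2857×1.0000 + 0.7143×0.9710 = 0.9793 bits


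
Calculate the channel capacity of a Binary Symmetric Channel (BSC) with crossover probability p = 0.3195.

For BSC with error probability p:
C = 1 - H(p) where H(p) is binary entropy
H(0.3195) = -0.3195 × log₂(0.3195) - 0.6805 × log₂(0.6805)
H(p) = 0.9038
C = 1 - 0.9038 = 0.0962 bits/use


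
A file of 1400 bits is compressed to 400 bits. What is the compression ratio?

Compression ratio = Original / Compressed
= 1400 / 400 = 3.50:1


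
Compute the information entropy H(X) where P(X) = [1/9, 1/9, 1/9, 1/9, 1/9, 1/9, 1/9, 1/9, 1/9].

H(X) = -Σ p(x) log₂ p(x)
  -1/9 × log₂(1/9) = 0.3522
  -1/9 × log₂(1/9) = 0.3522
  -1/9 × log₂(1/9) = 0.3522
  -1/9 × log₂(1/9) = 0.3522
  -1/9 × log₂(1/9) = 0.3522
  -1/9 × log₂(1/9) = 0.3522
  -1/9 × log₂(1/9) = 0.3522
  -1/9 × log₂(1/9) = 0.3522
  -1/9 × log₂(1/9) = 0.3522
H(X) = 3.1699 bits


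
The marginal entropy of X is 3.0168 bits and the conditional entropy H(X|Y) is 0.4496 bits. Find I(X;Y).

I(X;Y) = H(X) - H(X|Y)
I(X;Y) = 3.0168 - 0.4496 = 2.5672 bits


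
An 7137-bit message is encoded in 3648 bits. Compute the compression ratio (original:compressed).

Compression ratio = Original / Compressed
= 7137 / 3648 = 1.96:1


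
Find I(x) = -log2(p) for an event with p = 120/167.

Information content I(x) = -log₂(p(x))
I = -log₂(120/167) = -log₂(0.7186)
I = 0.4768 bits


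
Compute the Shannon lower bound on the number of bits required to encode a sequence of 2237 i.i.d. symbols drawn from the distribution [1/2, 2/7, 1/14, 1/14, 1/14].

Entropy H = 1.8322 bits/symbol
Minimum bits = H × n = 1.8322 × 2237
= 4098.74 bits
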